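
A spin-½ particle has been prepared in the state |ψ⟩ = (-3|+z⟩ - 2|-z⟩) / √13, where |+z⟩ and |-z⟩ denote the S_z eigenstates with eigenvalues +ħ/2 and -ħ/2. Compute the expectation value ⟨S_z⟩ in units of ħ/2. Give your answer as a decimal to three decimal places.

0.385

⟨σ_z⟩ = |a|² - |b|² divided by |a|²+|b|², with a, b the |+z⟩, |-z⟩ amplitudes.
= (9 - 4)/13 = 5/13.
⟨S_z⟩ = (ħ/2)·⟨σ_z⟩.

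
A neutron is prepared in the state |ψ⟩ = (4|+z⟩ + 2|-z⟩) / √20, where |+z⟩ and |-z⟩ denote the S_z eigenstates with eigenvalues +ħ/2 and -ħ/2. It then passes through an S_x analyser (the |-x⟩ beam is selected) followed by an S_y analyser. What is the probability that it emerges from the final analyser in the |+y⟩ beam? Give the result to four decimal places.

0.0500

First analyser (S_x): P(|-x⟩) = |⟨-x|ψ⟩|² = 4/40.
After stage 1 the state is |-x⟩; P(|+y⟩) = |⟨+y|-x⟩|² = 1/2.
Joint probability = 4/40 × 1/2 = 0.0500.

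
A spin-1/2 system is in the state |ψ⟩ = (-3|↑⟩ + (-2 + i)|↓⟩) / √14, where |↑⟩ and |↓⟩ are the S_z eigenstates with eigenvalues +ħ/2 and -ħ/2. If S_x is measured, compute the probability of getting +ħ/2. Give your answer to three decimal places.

|+x⟩ = (|↑⟩ + |↓⟩)/√2, so ⟨+x|ψ⟩ = (-5 + i) / (√2·√14).
P = |-5 + i|² / 28 = 26/28.

0.929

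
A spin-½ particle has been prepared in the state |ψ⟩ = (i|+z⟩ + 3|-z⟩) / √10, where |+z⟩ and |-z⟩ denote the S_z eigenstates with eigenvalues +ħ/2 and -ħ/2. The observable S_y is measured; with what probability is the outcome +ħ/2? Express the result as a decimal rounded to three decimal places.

0.200

|+y⟩ = (|+z⟩ + i|-z⟩)/√2, so ⟨+y|ψ⟩ = (-2i) / (√2·√10).
P = |-2i|² / 20 = 4/20.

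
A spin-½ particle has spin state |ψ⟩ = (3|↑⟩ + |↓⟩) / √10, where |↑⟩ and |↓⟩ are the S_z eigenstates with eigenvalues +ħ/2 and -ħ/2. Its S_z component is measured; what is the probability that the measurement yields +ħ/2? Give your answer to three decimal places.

The +ħ/2 outcome corresponds to |↑⟩. Its amplitude in |ψ⟩ is 3/√10.
P = |3|² / 10 = 9/10.

0.900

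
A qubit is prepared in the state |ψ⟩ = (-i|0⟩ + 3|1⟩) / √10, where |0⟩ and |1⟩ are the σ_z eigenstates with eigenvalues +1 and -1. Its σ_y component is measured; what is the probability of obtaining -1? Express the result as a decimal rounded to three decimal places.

0.200

|-y⟩ = (|0⟩ - i|1⟩)/√2, so ⟨-y|ψ⟩ = (2i) / (√2·√10).
P = |2i|² / 20 = 4/20.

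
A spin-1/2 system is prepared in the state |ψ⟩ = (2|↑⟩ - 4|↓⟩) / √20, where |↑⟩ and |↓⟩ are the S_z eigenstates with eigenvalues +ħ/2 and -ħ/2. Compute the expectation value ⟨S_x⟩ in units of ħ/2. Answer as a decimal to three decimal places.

⟨σ_x⟩ = 2 Re(a* b)/(|a|²+|b|²) with a = 2, b = -4.
a* b = -8, so ⟨σ_x⟩ = -16/20.
⟨S_x⟩ = (ħ/2)·⟨σ_x⟩.

-0.800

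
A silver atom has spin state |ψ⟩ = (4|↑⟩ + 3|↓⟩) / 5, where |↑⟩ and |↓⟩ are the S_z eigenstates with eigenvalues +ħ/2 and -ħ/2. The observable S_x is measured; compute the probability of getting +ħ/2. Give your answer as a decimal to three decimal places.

|+x⟩ = (|↑⟩ + |↓⟩)/√2, so ⟨+x|ψ⟩ = (7) / (√2·5).
P = |7|² / 50 = 49/50.

0.980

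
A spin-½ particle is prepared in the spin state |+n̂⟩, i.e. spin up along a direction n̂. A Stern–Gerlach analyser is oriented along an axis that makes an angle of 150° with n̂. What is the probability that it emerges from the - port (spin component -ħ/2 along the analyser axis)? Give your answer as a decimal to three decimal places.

For spin-½, the probability of finding spin-up along an axis at angle θ to the initial spin direction is cos²(θ/2); spin-down is sin²(θ/2).
θ = 150°, so P = sin²(75°) ≈ 0.933.

0.933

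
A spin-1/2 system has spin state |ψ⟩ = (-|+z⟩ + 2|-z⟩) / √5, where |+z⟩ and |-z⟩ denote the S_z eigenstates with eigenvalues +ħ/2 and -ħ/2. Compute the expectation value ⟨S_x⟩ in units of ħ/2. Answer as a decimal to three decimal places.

-0.800

⟨σ_x⟩ = 2 Re(a* b)/(|a|²+|b|²) with a = -1, b = 2.
a* b = -2, so ⟨σ_x⟩ = -4/5.
⟨S_x⟩ = (ħ/2)·⟨σ_x⟩.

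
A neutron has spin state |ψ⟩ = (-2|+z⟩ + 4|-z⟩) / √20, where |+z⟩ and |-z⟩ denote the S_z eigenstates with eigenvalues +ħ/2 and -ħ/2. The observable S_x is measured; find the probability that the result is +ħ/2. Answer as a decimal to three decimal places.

0.100

|+x⟩ = (|+z⟩ + |-z⟩)/√2, so ⟨+x|ψ⟩ = (2) / (√2·√20).
P = |2|² / 40 = 4/40.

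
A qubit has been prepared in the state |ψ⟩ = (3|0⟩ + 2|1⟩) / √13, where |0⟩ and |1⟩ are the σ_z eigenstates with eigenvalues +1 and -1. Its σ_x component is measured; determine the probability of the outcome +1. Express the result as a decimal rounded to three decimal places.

|+x⟩ = (|0⟩ + |1⟩)/√2, so ⟨+x|ψ⟩ = (5) / (√2·√13).
P = |5|² / 26 = 25/26.

0.962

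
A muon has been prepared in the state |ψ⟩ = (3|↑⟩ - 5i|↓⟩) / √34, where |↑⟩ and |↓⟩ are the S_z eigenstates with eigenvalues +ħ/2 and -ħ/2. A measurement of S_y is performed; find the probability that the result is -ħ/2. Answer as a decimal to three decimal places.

0.941

|-y⟩ = (|↑⟩ - i|↓⟩)/√2, so ⟨-y|ψ⟩ = (8) / (√2·√34).
P = |8|² / 68 = 64/68.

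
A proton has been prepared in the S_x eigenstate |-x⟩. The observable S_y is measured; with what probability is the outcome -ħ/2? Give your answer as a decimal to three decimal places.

0.500

In the S_z basis, |-x⟩ = (|↑⟩ - |↓⟩)/√2 and |-y⟩ = (|↑⟩ - i|↓⟩)/√2.
|⟨-y|-x⟩|² = 1/2.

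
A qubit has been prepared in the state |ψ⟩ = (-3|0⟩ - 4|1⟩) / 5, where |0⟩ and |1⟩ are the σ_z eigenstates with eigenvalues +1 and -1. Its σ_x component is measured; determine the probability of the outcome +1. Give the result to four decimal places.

|+x⟩ = (|0⟩ + |1⟩)/√2, so ⟨+x|ψ⟩ = (-7) / (√2·5).
P = |-7|² / 50 = 49/50.

0.9800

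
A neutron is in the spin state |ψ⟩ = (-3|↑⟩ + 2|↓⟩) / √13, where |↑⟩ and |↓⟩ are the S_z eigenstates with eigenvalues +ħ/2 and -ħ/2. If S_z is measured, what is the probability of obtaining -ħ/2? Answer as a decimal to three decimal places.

The -ħ/2 outcome corresponds to |↓⟩. Its amplitude in |ψ⟩ is 2/√13.
P = |2|² / 13 = 4/13.

0.308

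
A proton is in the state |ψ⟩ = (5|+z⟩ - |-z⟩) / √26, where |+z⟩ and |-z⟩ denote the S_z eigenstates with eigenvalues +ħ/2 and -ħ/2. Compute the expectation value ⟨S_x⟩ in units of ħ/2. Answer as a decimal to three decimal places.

-0.385

⟨σ_x⟩ = 2 Re(a* b)/(|a|²+|b|²) with a = 5, b = -1.
a* b = -5, so ⟨σ_x⟩ = -10/26.
⟨S_x⟩ = (ħ/2)·⟨σ_x⟩.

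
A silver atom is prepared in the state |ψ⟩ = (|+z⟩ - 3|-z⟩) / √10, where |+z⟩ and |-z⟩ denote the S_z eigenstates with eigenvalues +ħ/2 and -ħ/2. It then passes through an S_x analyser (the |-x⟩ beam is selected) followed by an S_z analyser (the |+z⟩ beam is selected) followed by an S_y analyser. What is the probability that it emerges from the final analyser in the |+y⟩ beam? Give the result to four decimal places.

First analyser (S_x): P(|-x⟩) = |⟨-x|ψ⟩|² = 16/20.
After stage 1 the state is |-x⟩; P(|+z⟩) = |⟨+z|-x⟩|² = 1/2.
After stage 2 the state is |+z⟩; P(|+y⟩) = |⟨+y|+z⟩|² = 1/2.
Joint probability = 16/20 × 1/2 × 1/2 = 0.2000.

0.2000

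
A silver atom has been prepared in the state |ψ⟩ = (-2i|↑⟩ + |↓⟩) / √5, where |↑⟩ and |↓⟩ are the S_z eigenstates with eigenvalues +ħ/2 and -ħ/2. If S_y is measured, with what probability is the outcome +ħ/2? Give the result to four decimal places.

|+y⟩ = (|↑⟩ + i|↓⟩)/√2, so ⟨+y|ψ⟩ = (-3i) / (√2·√5).
P = |-3i|² / 10 = 9/10.

0.9000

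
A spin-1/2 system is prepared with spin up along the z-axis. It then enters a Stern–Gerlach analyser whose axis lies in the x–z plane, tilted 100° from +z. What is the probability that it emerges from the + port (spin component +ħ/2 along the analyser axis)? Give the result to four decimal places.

0.4132

For spin-½, the probability of finding spin-up along an axis at angle θ to the initial spin direction is cos²(θ/2); spin-down is sin²(θ/2).
θ = 100°, so P = cos²(50°) ≈ 0.4132.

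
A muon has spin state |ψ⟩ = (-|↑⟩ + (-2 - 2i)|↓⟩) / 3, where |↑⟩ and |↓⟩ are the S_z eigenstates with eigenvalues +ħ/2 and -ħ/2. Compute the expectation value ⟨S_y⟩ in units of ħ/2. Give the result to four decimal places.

0.4444

⟨σ_y⟩ = 2 Im(a* b)/(|a|²+|b|²) with a = -1, b = (-2 - 2i).
a* b = (2 + 2i), so ⟨σ_y⟩ = 4/9.
⟨S_y⟩ = (ħ/2)·⟨σ_y⟩.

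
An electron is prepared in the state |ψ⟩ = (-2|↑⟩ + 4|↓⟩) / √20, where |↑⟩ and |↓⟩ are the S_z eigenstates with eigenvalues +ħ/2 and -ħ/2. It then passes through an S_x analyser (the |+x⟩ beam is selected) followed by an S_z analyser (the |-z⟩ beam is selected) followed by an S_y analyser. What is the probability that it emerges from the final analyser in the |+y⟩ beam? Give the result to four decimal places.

First analyser (S_x): P(|+x⟩) = |⟨+x|ψ⟩|² = 4/40.
After stage 1 the state is |+x⟩; P(|-z⟩) = |⟨-z|+x⟩|² = 1/2.
After stage 2 the state is |-z⟩; P(|+y⟩) = |⟨+y|-z⟩|² = 1/2.
Joint probability = 4/40 × 1/2 × 1/2 = 0.0250.

0.0250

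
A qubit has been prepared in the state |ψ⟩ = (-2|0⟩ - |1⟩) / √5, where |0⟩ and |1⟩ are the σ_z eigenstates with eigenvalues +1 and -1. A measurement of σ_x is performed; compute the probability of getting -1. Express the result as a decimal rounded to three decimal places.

|-x⟩ = (|0⟩ - |1⟩)/√2, so ⟨-x|ψ⟩ = (-1) / (√2·√5).
P = |-1|² / 10 = 1/10.

0.100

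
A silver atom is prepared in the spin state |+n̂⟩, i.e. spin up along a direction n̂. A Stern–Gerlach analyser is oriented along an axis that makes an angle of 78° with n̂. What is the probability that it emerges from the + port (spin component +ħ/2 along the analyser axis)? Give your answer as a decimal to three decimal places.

For spin-½, the probability of finding spin-up along an axis at angle θ to the initial spin direction is cos²(θ/2); spin-down is sin²(θ/2).
θ = 78°, so P = cos²(39°) ≈ 0.604.

0.604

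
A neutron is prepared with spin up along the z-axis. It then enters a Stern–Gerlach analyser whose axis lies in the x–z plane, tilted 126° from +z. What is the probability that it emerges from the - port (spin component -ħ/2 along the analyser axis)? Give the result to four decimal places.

0.7939

For spin-½, the probability of finding spin-up along an axis at angle θ to the initial spin direction is cos²(θ/2); spin-down is sin²(θ/2).
θ = 126°, so P = sin²(63°) ≈ 0.7939.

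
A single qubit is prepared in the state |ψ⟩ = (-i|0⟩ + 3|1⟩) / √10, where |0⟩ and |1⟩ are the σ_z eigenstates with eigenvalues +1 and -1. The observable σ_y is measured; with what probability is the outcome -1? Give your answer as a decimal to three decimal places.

0.200

|-y⟩ = (|0⟩ - i|1⟩)/√2, so ⟨-y|ψ⟩ = (2i) / (√2·√10).
P = |2i|² / 20 = 4/20.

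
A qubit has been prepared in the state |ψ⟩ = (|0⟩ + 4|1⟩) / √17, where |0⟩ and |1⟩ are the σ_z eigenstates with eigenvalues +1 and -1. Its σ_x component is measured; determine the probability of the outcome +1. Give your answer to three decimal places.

0.735

|+x⟩ = (|0⟩ + |1⟩)/√2, so ⟨+x|ψ⟩ = (5) / (√2·√17).
P = |5|² / 34 = 25/34.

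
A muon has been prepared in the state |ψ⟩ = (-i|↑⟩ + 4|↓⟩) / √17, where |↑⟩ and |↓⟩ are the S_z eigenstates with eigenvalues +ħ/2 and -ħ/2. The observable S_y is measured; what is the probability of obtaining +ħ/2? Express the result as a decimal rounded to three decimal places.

|+y⟩ = (|↑⟩ + i|↓⟩)/√2, so ⟨+y|ψ⟩ = (-5i) / (√2·√17).
P = |-5i|² / 34 = 25/34.

0.735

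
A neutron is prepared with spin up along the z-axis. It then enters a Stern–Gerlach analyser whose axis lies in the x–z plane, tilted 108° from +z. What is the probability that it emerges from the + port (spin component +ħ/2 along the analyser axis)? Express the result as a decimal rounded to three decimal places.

For spin-½, the probability of finding spin-up along an axis at angle θ to the initial spin direction is cos²(θ/2); spin-down is sin²(θ/2).
θ = 108°, so P = cos²(54°) ≈ 0.345.

0.345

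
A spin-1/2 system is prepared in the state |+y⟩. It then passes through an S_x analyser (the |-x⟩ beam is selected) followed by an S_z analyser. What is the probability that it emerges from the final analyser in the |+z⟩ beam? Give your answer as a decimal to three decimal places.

First analyser (S_x): from |+y⟩, P(|-x⟩) = 1/2.
After stage 1 the state is |-x⟩; P(|+z⟩) = |⟨+z|-x⟩|² = 1/2.
Joint probability = 1/2 × 1/2 = 0.250.

0.250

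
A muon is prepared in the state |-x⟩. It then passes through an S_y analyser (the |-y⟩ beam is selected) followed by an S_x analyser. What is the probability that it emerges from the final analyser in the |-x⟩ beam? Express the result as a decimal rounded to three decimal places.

0.250

First analyser (S_y): from |-x⟩, P(|-y⟩) = 1/2.
After stage 1 the state is |-y⟩; P(|-x⟩) = |⟨-x|-y⟩|² = 1/2.
Joint probability = 1/2 × 1/2 = 0.250.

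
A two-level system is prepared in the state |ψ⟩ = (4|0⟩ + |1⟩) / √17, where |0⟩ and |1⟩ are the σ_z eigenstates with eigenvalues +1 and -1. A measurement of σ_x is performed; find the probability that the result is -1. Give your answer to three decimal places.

|-x⟩ = (|0⟩ - |1⟩)/√2, so ⟨-x|ψ⟩ = (3) / (√2·√17).
P = |3|² / 34 = 9/34.

0.265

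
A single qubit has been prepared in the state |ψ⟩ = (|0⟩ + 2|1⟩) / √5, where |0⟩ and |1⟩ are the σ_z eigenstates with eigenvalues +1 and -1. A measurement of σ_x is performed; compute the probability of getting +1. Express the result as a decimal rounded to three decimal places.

|+x⟩ = (|0⟩ + |1⟩)/√2, so ⟨+x|ψ⟩ = (3) / (√2·√5).
P = |3|² / 10 = 9/10.

0.900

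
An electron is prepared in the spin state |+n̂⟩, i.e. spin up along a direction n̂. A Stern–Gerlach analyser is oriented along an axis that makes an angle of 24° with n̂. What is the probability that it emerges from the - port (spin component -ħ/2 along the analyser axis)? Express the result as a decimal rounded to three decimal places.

For spin-½, the probability of finding spin-up along an axis at angle θ to the initial spin direction is cos²(θ/2); spin-down is sin²(θ/2).
θ = 24°, so P = sin²(12°) ≈ 0.043.

0.043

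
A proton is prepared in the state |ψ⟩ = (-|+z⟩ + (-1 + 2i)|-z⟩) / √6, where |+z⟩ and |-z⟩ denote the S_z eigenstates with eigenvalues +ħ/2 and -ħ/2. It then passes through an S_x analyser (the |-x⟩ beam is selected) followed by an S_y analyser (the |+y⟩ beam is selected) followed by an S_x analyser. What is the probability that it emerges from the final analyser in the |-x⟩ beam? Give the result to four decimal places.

First analyser (S_x): P(|-x⟩) = |⟨-x|ψ⟩|² = 4/12.
After stage 1 the state is |-x⟩; P(|+y⟩) = |⟨+y|-x⟩|² = 1/2.
After stage 2 the state is |+y⟩; P(|-x⟩) = |⟨-x|+y⟩|² = 1/2.
Joint probability = 4/12 × 1/2 × 1/2 = 0.0833.

0.0833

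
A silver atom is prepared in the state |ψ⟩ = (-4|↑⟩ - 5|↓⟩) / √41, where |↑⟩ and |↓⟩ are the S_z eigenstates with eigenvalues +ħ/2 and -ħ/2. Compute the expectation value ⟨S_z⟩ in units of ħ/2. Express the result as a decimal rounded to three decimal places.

-0.220

⟨σ_z⟩ = |a|² - |b|² divided by |a|²+|b|², with a, b the |↑⟩, |↓⟩ amplitudes.
= (16 - 25)/41 = -9/41.
⟨S_z⟩ = (ħ/2)·⟨σ_z⟩.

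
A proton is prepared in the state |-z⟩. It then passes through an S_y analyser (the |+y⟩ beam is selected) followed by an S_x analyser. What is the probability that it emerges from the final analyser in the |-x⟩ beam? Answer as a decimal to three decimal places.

First analyser (S_y): from |-z⟩, P(|+y⟩) = 1/2.
After stage 1 the state is |+y⟩; P(|-x⟩) = |⟨-x|+y⟩|² = 1/2.
Joint probability = 1/2 × 1/2 = 0.250.

0.250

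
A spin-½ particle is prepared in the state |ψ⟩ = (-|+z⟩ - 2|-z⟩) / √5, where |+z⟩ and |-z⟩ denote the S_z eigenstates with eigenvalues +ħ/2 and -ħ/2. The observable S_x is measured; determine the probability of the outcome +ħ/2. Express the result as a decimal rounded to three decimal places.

|+x⟩ = (|+z⟩ + |-z⟩)/√2, so ⟨+x|ψ⟩ = (-3) / (√2·√5).
P = |-3|² / 10 = 9/10.

0.900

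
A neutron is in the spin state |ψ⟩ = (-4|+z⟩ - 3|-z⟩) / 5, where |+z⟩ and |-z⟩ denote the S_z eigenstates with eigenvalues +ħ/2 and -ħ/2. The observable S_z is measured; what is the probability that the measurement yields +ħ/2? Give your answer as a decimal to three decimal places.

0.640

The +ħ/2 outcome corresponds to |+z⟩. Its amplitude in |ψ⟩ is -4/5.
P = |-4|² / 25 = 16/25.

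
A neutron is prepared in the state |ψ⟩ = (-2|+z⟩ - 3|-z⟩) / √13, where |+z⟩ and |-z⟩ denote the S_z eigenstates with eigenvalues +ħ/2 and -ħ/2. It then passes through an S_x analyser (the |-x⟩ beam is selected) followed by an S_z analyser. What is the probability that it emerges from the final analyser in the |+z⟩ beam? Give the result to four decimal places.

First analyser (S_x): P(|-x⟩) = |⟨-x|ψ⟩|² = 1/26.
After stage 1 the state is |-x⟩; P(|+z⟩) = |⟨+z|-x⟩|² = 1/2.
Joint probability = 1/26 × 1/2 = 0.0192.

0.0192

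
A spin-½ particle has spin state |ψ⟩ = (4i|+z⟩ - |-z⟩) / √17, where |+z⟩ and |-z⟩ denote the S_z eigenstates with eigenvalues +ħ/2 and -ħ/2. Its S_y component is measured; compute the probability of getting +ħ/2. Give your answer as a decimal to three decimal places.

|+y⟩ = (|+z⟩ + i|-z⟩)/√2, so ⟨+y|ψ⟩ = (5i) / (√2·√17).
P = |5i|² / 34 = 25/34.

0.735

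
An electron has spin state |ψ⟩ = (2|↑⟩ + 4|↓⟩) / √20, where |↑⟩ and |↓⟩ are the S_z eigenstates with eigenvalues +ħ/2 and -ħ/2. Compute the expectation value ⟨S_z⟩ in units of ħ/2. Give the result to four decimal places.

-0.6000

⟨σ_z⟩ = |a|² - |b|² divided by |a|²+|b|², with a, b the |↑⟩, |↓⟩ amplitudes.
= (4 - 16)/20 = -12/20.
⟨S_z⟩ = (ħ/2)·⟨σ_z⟩.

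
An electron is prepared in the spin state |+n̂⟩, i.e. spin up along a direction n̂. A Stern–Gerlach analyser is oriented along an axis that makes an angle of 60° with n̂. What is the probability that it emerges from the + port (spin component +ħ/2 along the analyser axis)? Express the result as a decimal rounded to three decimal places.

0.750

For spin-½, the probability of finding spin-up along an axis at angle θ to the initial spin direction is cos²(θ/2); spin-down is sin²(θ/2).
θ = 60°, so P = cos²(30°) ≈ 0.750.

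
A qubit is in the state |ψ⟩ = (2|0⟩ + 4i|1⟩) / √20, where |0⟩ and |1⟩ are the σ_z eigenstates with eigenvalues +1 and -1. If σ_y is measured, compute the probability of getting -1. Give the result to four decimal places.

0.1000

|-y⟩ = (|0⟩ - i|1⟩)/√2, so ⟨-y|ψ⟩ = (-2) / (√2·√20).
P = |-2|² / 40 = 4/40.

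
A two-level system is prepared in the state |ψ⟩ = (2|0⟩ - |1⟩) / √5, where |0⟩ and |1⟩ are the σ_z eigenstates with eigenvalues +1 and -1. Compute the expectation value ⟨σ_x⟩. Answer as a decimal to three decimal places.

-0.800

⟨σ_x⟩ = 2 Re(a* b)/(|a|²+|b|²) with a = 2, b = -1.
a* b = -2, so ⟨σ_x⟩ = -4/5.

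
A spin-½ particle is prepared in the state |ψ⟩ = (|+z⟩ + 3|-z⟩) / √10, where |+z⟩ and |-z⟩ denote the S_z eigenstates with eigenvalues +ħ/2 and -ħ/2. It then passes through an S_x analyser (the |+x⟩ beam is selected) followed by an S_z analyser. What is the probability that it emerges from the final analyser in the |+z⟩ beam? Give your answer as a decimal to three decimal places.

0.400

First analyser (S_x): P(|+x⟩) = |⟨+x|ψ⟩|² = 16/20.
After stage 1 the state is |+x⟩; P(|+z⟩) = |⟨+z|+x⟩|² = 1/2.
Joint probability = 16/20 × 1/2 = 0.400.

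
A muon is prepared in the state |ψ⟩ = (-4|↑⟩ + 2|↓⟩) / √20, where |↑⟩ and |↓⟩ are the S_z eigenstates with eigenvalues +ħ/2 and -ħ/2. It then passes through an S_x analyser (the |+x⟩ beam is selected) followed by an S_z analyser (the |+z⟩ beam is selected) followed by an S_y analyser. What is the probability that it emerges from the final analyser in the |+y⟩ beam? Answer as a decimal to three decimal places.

First analyser (S_x): P(|+x⟩) = |⟨+x|ψ⟩|² = 4/40.
After stage 1 the state is |+x⟩; P(|+z⟩) = |⟨+z|+x⟩|² = 1/2.
After stage 2 the state is |+z⟩; P(|+y⟩) = |⟨+y|+z⟩|² = 1/2.
Joint probability = 4/40 × 1/2 × 1/2 = 0.025.

0.025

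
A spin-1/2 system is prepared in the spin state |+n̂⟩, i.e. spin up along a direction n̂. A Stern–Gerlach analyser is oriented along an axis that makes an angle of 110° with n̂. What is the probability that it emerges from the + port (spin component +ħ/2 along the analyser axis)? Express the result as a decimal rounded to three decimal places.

For spin-½, the probability of finding spin-up along an axis at angle θ to the initial spin direction is cos²(θ/2); spin-down is sin²(θ/2).
θ = 110°, so P = cos²(55°) ≈ 0.329.

0.329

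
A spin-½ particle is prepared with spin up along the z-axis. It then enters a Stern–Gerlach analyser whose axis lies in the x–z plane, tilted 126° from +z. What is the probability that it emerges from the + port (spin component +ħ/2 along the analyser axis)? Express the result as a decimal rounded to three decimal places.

0.206

For spin-½, the probability of finding spin-up along an axis at angle θ to the initial spin direction is cos²(θ/2); spin-down is sin²(θ/2).
θ = 126°, so P = cos²(63°) ≈ 0.206.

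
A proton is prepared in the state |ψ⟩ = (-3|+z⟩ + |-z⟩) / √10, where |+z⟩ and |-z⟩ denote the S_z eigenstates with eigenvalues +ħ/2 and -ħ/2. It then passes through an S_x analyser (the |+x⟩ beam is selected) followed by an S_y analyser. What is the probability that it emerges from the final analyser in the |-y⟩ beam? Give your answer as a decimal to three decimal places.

First analyser (S_x): P(|+x⟩) = |⟨+x|ψ⟩|² = 4/20.
After stage 1 the state is |+x⟩; P(|-y⟩) = |⟨-y|+x⟩|² = 1/2.
Joint probability = 4/20 × 1/2 = 0.100.

0.100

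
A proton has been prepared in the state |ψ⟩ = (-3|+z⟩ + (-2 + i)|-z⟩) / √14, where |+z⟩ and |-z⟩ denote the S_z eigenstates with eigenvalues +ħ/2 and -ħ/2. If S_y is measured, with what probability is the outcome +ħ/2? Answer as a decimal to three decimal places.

|+y⟩ = (|+z⟩ + i|-z⟩)/√2, so ⟨+y|ψ⟩ = (-2 + 2i) / (√2·√14).
P = |-2 + 2i|² / 28 = 8/28.

0.286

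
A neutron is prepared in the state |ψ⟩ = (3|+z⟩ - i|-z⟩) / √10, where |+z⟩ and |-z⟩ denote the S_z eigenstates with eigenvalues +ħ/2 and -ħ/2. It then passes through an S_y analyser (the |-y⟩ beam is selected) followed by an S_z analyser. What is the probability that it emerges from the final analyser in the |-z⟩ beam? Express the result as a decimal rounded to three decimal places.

0.400

First analyser (S_y): P(|-y⟩) = |⟨-y|ψ⟩|² = 16/20.
After stage 1 the state is |-y⟩; P(|-z⟩) = |⟨-z|-y⟩|² = 1/2.
Joint probability = 16/20 × 1/2 = 0.400.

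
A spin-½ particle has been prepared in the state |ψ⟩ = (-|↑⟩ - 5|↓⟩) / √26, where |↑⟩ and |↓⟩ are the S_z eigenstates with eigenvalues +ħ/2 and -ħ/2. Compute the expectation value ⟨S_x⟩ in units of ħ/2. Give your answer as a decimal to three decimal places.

⟨σ_x⟩ = 2 Re(a* b)/(|a|²+|b|²) with a = -1, b = -5.
a* b = 5, so ⟨σ_x⟩ = 10/26.
⟨S_x⟩ = (ħ/2)·⟨σ_x⟩.

0.385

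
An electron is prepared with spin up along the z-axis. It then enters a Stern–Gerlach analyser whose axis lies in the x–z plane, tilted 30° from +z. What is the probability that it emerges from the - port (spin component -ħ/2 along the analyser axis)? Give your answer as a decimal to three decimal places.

For spin-½, the probability of finding spin-up along an axis at angle θ to the initial spin direction is cos²(θ/2); spin-down is sin²(θ/2).
θ = 30°, so P = sin²(15°) ≈ 0.067.

0.067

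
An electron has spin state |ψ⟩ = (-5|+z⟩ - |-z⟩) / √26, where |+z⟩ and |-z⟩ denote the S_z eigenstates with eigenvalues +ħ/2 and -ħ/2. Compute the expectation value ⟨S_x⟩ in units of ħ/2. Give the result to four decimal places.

0.3846

⟨σ_x⟩ = 2 Re(a* b)/(|a|²+|b|²) with a = -5, b = -1.
a* b = 5, so ⟨σ_x⟩ = 10/26.
⟨S_x⟩ = (ħ/2)·⟨σ_x⟩.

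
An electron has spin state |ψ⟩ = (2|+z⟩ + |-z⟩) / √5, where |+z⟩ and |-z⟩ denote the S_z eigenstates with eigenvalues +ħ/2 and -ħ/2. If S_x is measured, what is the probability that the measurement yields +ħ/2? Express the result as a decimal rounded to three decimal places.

|+x⟩ = (|+z⟩ + |-z⟩)/√2, so ⟨+x|ψ⟩ = (3) / (√2·√5).
P = |3|² / 10 = 9/10.

0.900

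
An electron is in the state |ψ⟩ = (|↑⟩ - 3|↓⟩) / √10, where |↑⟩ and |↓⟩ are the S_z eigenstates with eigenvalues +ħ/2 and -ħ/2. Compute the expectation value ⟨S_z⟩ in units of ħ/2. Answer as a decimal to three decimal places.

⟨σ_z⟩ = |a|² - |b|² divided by |a|²+|b|², with a, b the |↑⟩, |↓⟩ amplitudes.
= (1 - 9)/10 = -8/10.
⟨S_z⟩ = (ħ/2)·⟨σ_z⟩.

-0.800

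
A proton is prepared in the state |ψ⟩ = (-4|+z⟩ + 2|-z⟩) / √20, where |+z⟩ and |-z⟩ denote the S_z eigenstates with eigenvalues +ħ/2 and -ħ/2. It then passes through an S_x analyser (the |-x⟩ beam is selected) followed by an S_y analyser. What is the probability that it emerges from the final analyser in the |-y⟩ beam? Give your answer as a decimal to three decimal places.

First analyser (S_x): P(|-x⟩) = |⟨-x|ψ⟩|² = 36/40.
After stage 1 the state is |-x⟩; P(|-y⟩) = |⟨-y|-x⟩|² = 1/2.
Joint probability = 36/40 × 1/2 = 0.450.

0.450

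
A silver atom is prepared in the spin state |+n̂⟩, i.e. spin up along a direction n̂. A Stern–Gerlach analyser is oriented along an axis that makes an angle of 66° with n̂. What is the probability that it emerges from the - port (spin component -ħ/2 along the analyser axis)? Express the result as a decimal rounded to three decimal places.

For spin-½, the probability of finding spin-up along an axis at angle θ to the initial spin direction is cos²(θ/2); spin-down is sin²(θ/2).
θ = 66°, so P = sin²(33°) ≈ 0.297.

0.297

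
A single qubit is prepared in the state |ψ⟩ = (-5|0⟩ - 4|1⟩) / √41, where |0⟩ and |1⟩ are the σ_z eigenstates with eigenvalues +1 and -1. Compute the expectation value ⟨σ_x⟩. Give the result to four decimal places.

⟨σ_x⟩ = 2 Re(a* b)/(|a|²+|b|²) with a = -5, b = -4.
a* b = 20, so ⟨σ_x⟩ = 40/41.

0.9756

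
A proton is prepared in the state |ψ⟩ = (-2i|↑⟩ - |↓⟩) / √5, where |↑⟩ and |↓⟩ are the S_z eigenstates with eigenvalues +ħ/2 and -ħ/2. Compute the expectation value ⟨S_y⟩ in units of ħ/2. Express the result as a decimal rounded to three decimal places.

⟨σ_y⟩ = 2 Im(a* b)/(|a|²+|b|²) with a = -2i, b = -1.
a* b = -2i, so ⟨σ_y⟩ = -4/5.
⟨S_y⟩ = (ħ/2)·⟨σ_y⟩.

-0.800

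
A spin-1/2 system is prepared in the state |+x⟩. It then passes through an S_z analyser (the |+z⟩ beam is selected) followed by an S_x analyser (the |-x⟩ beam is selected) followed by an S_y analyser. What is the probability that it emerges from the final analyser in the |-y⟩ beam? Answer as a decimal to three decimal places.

First analyser (S_z): from |+x⟩, P(|+z⟩) = 1/2.
After stage 1 the state is |+z⟩; P(|-x⟩) = |⟨-x|+z⟩|² = 1/2.
After stage 2 the state is |-x⟩; P(|-y⟩) = |⟨-y|-x⟩|² = 1/2.
Joint probability = 1/2 × 1/2 × 1/2 = 0.125.

0.125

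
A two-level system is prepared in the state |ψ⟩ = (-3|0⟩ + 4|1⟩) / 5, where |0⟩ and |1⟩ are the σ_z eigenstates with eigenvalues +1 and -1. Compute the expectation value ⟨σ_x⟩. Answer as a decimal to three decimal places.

⟨σ_x⟩ = 2 Re(a* b)/(|a|²+|b|²) with a = -3, b = 4.
a* b = -12, so ⟨σ_x⟩ = -24/25.

-0.960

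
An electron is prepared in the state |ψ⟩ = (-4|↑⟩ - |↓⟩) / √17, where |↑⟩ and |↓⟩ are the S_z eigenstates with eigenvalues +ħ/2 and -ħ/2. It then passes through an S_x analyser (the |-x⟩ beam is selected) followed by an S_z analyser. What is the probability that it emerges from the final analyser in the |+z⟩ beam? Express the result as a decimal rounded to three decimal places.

First analyser (S_x): P(|-x⟩) = |⟨-x|ψ⟩|² = 9/34.
After stage 1 the state is |-x⟩; P(|+z⟩) = |⟨+z|-x⟩|² = 1/2.
Joint probability = 9/34 × 1/2 = 0.132.

0.132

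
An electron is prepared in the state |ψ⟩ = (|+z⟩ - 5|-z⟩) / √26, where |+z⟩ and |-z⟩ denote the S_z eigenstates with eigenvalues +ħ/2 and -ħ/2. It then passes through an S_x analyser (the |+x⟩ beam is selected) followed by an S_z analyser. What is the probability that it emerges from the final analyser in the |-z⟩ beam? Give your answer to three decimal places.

0.154

First analyser (S_x): P(|+x⟩) = |⟨+x|ψ⟩|² = 16/52.
After stage 1 the state is |+x⟩; P(|-z⟩) = |⟨-z|+x⟩|² = 1/2.
Joint probability = 16/52 × 1/2 = 0.154.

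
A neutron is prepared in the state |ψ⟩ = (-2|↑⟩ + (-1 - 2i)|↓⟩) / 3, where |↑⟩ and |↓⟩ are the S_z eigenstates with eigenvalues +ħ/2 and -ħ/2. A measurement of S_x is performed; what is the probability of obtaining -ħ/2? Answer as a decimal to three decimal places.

|-x⟩ = (|↑⟩ - |↓⟩)/√2, so ⟨-x|ψ⟩ = (-1 + 2i) / (√2·3).
P = |-1 + 2i|² / 18 = 5/18.

0.278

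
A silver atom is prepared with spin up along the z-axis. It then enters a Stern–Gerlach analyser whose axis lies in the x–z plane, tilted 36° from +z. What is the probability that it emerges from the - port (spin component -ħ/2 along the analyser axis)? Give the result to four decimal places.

0.0955

For spin-½, the probability of finding spin-up along an axis at angle θ to the initial spin direction is cos²(θ/2); spin-down is sin²(θ/2).
θ = 36°, so P = sin²(18°) ≈ 0.0955.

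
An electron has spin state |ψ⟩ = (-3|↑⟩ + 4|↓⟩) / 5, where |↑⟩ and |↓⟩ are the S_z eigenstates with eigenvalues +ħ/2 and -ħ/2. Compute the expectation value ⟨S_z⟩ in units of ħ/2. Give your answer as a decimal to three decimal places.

-0.280

⟨σ_z⟩ = |a|² - |b|² divided by |a|²+|b|², with a, b the |↑⟩, |↓⟩ amplitudes.
= (9 - 16)/25 = -7/25.
⟨S_z⟩ = (ħ/2)·⟨σ_z⟩.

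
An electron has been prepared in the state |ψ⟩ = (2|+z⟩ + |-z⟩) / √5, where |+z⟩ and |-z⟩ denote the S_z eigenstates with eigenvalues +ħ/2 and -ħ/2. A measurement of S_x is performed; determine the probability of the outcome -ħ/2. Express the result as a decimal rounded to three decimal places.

|-x⟩ = (|+z⟩ - |-z⟩)/√2, so ⟨-x|ψ⟩ = (1) / (√2·√5).
P = |1|² / 10 = 1/10.

0.100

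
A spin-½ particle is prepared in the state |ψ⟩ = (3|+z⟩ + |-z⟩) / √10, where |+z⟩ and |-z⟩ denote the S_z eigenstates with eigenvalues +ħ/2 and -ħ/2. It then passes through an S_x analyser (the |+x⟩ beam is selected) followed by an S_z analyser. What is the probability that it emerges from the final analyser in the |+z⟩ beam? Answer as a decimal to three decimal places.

First analyser (S_x): P(|+x⟩) = |⟨+x|ψ⟩|² = 16/20.
After stage 1 the state is |+x⟩; P(|+z⟩) = |⟨+z|+x⟩|² = 1/2.
Joint probability = 16/20 × 1/2 = 0.400.

0.400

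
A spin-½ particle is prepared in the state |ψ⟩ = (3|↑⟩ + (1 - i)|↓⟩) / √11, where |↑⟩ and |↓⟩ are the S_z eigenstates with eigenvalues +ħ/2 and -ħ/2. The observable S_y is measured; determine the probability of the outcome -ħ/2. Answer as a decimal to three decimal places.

|-y⟩ = (|↑⟩ - i|↓⟩)/√2, so ⟨-y|ψ⟩ = (4 + i) / (√2·√11).
P = |4 + i|² / 22 = 17/22.

0.773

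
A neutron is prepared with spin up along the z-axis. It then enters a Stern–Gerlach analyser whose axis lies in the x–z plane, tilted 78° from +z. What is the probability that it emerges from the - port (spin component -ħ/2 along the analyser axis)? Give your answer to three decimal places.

0.396

For spin-½, the probability of finding spin-up along an axis at angle θ to the initial spin direction is cos²(θ/2); spin-down is sin²(θ/2).
θ = 78°, so P = sin²(39°) ≈ 0.396.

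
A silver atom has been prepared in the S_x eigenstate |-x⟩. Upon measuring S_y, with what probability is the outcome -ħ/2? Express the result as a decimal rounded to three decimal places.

0.500

In the S_z basis, |-x⟩ = (|↑⟩ - |↓⟩)/√2 and |-y⟩ = (|↑⟩ - i|↓⟩)/√2.
|⟨-y|-x⟩|² = 1/2.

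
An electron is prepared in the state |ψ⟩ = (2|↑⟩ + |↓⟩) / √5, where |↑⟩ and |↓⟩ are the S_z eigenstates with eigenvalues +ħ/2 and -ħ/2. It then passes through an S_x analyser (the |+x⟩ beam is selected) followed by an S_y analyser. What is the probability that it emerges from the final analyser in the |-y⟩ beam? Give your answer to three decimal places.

0.450

First analyser (S_x): P(|+x⟩) = |⟨+x|ψ⟩|² = 9/10.
After stage 1 the state is |+x⟩; P(|-y⟩) = |⟨-y|+x⟩|² = 1/2.
Joint probability = 9/10 × 1/2 = 0.450.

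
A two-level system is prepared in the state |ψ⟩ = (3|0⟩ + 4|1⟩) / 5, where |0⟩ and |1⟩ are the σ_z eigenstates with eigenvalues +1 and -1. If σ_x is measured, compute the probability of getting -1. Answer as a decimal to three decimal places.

0.020

|-x⟩ = (|0⟩ - |1⟩)/√2, so ⟨-x|ψ⟩ = (-1) / (√2·5).
P = |-1|² / 50 = 1/50.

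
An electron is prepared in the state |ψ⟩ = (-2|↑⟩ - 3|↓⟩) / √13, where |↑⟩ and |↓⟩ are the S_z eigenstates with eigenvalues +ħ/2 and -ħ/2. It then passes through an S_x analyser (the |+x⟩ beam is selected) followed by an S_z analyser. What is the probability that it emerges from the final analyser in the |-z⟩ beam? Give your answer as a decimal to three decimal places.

First analyser (S_x): P(|+x⟩) = |⟨+x|ψ⟩|² = 25/26.
After stage 1 the state is |+x⟩; P(|-z⟩) = |⟨-z|+x⟩|² = 1/2.
Joint probability = 25/26 × 1/2 = 0.481.

0.481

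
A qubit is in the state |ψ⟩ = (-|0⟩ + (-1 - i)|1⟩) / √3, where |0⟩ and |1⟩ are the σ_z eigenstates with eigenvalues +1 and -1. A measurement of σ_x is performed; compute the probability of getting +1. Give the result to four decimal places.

|+x⟩ = (|0⟩ + |1⟩)/√2, so ⟨+x|ψ⟩ = (-2 - i) / (√2·√3).
P = |-2 - i|² / 6 = 5/6.

0.8333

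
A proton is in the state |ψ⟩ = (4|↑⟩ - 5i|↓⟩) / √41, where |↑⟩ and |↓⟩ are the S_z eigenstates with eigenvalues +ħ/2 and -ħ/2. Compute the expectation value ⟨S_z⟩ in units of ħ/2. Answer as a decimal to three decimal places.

⟨σ_z⟩ = |a|² - |b|² divided by |a|²+|b|², with a, b the |↑⟩, |↓⟩ amplitudes.
= (16 - 25)/41 = -9/41.
⟨S_z⟩ = (ħ/2)·⟨σ_z⟩.

-0.220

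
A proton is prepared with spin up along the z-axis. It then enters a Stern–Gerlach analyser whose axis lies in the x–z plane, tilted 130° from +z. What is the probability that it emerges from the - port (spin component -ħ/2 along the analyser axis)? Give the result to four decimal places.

For spin-½, the probability of finding spin-up along an axis at angle θ to the initial spin direction is cos²(θ/2); spin-down is sin²(θ/2).
θ = 130°, so P = sin²(65°) ≈ 0.8214.

0.8214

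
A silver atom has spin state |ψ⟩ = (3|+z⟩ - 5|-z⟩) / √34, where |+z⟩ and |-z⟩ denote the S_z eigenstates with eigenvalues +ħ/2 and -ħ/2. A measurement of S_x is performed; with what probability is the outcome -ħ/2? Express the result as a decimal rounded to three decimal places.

0.941

|-x⟩ = (|+z⟩ - |-z⟩)/√2, so ⟨-x|ψ⟩ = (8) / (√2·√34).
P = |8|² / 68 = 64/68.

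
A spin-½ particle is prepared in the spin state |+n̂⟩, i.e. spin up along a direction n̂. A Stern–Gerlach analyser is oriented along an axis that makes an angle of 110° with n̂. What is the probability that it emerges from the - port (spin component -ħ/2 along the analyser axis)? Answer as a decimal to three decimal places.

For spin-½, the probability of finding spin-up along an axis at angle θ to the initial spin direction is cos²(θ/2); spin-down is sin²(θ/2).
θ = 110°, so P = sin²(55°) ≈ 0.671.

0.671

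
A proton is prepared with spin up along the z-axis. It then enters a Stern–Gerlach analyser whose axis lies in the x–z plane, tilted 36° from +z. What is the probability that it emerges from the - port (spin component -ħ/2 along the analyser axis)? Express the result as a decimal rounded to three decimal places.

0.095

For spin-½, the probability of finding spin-up along an axis at angle θ to the initial spin direction is cos²(θ/2); spin-down is sin²(θ/2).
θ = 36°, so P = sin²(18°) ≈ 0.095.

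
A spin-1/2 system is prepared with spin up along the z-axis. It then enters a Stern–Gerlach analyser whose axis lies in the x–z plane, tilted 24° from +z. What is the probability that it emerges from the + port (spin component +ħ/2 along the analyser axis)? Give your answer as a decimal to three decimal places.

0.957

For spin-½, the probability of finding spin-up along an axis at angle θ to the initial spin direction is cos²(θ/2); spin-down is sin²(θ/2).
θ = 24°, so P = cos²(12°) ≈ 0.957.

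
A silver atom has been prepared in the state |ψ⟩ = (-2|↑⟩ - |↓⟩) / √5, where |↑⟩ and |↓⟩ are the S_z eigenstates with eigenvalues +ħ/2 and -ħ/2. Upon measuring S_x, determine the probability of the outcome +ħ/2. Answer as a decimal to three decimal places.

|+x⟩ = (|↑⟩ + |↓⟩)/√2, so ⟨+x|ψ⟩ = (-3) / (√2·√5).
P = |-3|² / 10 = 9/10.

0.900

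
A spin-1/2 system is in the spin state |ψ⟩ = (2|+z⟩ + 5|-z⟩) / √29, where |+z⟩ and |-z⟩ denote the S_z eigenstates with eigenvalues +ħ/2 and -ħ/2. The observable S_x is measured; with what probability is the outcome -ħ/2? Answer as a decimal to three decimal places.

0.155

|-x⟩ = (|+z⟩ - |-z⟩)/√2, so ⟨-x|ψ⟩ = (-3) / (√2·√29).
P = |-3|² / 58 = 9/58.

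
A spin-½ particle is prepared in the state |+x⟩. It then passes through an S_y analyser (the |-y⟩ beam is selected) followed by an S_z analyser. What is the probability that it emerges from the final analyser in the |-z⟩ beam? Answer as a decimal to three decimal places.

First analyser (S_y): from |+x⟩, P(|-y⟩) = 1/2.
After stage 1 the state is |-y⟩; P(|-z⟩) = |⟨-z|-y⟩|² = 1/2.
Joint probability = 1/2 × 1/2 = 0.250.

0.250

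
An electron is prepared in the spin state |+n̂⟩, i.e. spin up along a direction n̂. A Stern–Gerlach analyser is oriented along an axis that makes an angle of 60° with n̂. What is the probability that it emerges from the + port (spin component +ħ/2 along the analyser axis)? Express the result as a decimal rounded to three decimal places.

For spin-½, the probability of finding spin-up along an axis at angle θ to the initial spin direction is cos²(θ/2); spin-down is sin²(θ/2).
θ = 60°, so P = cos²(30°) ≈ 0.750.

0.750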